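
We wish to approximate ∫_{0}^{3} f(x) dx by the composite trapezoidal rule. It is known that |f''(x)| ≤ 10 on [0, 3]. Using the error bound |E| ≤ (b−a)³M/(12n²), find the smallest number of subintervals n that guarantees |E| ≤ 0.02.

Need 270/(12n²) ≤ 0.02.
n² ≥ 270/(12·0.02) = 1125 ⇒ n ≥ 33.5410, so the smallest n is 34.

34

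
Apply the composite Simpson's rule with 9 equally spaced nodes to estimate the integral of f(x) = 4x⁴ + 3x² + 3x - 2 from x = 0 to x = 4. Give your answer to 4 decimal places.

899.3333

h = (4 − 0)/8 = 0.5.
Nodes x₀,…,x₈ = 0, 0.5, 1, 1.5, 2, 2.5, 3, 3.5, 4.
f(x) = 4x⁴ + 3x² + 3x - 2: f₀=-2, f₁=0.5, f₂=8, f₃=29.5, f₄=80, f₅=180.5, f₆=358, f₇=645.5, f₈=1082.
(h/3)·[f₀ + 4f₁ + 2f₂ + 4f₃ + 2f₄ + 4f₅ + 2f₆ + 4f₇ + f₈] = 0.166667·(5396) = 899.3333.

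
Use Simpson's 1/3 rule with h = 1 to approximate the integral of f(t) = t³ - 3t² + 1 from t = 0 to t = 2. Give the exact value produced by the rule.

-2

h = (2 − 0)/2 = 1.
Nodes t₀,…,t₂ = 0, 1, 2.
f(t) = t³ - 3t² + 1: f₀=1, f₁=-1, f₂=-3.
(h/3)·[f₀ + 4f₁ + f₂] = 0.333333·(-6) = -2.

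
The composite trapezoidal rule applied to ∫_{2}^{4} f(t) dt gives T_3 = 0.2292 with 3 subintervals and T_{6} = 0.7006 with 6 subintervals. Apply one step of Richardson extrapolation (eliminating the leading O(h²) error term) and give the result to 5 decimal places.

0.85773

R = (4·T_{6} − T_3) / 3 = (4·0.7006 − 0.2292)/3 = (2.5732)/3 = 0.85773.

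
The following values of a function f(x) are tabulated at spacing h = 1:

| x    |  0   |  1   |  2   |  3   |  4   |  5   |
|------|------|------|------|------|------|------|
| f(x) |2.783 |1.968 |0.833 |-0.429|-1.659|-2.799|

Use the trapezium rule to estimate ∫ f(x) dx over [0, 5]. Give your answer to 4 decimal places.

h = 1, n = 5.
(h/2)·[y₀ + 2y₁ + 2y₂ + 2y₃ + 2y₄ + y₅] = 0.5·(1.410) = 0.7050.

0.7050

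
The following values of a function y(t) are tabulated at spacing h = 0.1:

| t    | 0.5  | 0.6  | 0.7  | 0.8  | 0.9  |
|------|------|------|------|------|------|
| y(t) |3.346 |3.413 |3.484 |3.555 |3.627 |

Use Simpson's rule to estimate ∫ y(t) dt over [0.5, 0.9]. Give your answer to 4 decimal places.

h = 0.1, n = 4.
(h/3)·[y₀ + 4y₁ + 2y₂ + 4y₃ + y₄] = 0.033333·(41.813) = 1.3938.

1.3938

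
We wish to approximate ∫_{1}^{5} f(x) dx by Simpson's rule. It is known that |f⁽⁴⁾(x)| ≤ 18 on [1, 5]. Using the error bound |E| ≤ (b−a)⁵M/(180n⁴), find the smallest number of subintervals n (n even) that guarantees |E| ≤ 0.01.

Need 18432/(180n⁴) ≤ 0.01.
n⁴ ≥ 18432/(180·0.01) = 10240 ⇒ n ≥ 10.0595, so the smallest even n is 12. (n must be even for Simpson's rule.)

12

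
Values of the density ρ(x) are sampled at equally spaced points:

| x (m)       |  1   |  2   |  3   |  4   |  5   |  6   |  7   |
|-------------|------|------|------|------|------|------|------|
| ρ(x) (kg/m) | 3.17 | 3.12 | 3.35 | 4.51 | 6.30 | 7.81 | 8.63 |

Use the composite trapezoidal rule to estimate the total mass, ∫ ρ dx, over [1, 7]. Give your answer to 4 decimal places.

h = 1, n = 6.
(h/2)·[y₀ + 2y₁ + 2y₂ + 2y₃ + 2y₄ + 2y₅ + y₆] = 0.5·(61.98) = 30.9900.

30.9900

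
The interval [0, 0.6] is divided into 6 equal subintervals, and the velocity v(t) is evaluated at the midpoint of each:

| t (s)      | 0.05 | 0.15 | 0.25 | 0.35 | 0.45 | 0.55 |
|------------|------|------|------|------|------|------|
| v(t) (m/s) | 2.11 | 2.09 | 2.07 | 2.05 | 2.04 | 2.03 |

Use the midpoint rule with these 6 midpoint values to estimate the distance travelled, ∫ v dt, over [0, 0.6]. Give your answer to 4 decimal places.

1.2390

h = 0.1, n = 6.
h·[y(m₁) + y(m₂) + y(m₃) + y(m₄) + y(m₅) + y(m₆)] = 0.1·(12.39) = 1.2390.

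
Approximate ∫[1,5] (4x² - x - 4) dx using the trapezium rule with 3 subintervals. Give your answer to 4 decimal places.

h = (5 − 1)/3 = 1.333333.
Nodes x₀,…,x₃ = 1, 2.333333, 3.666667, 5.
f(x) = 4x² - x - 4: f₀=-1, f₁=15.444444, f₂=46.111111, f₃=91.
(h/2)·[f₀ + 2f₁ + 2f₂ + f₃] = 0.666667·(213.111111) = 142.0741.

142.0741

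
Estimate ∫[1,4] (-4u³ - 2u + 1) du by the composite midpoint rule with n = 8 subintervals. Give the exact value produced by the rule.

h = (4 − 1)/8 = 0.375.
Midpoints m₁,…,m₈ = 1.1875, 1.5625, 1.9375, 2.3125, 2.6875, 3.0625, 3.4375, 3.8125.
f(m₁)=-8.0732421875, f(m₂)=-17.3837890625, f(m₃)=-31.9677734375, f(m₄)=-53.0908203125, f(m₅)=-82.0185546875, f(m₆)=-120.0166015625, f(m₇)=-168.3505859375, f(m₈)=-228.2861328125.
h·[f(m₁) + f(m₂) + f(m₃) + f(m₄) + f(m₅) + f(m₆) + f(m₇) + f(m₈)] = 0.375·(-709.1875) = -265.9453125.

-265.9453125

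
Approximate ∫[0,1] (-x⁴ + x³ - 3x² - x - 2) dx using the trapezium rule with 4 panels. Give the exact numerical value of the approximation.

h = (1 − 0)/4 = 0.25.
Nodes x₀,…,x₄ = 0, 0.25, 0.5, 0.75, 1.
f(x) = -x⁴ + x³ - 3x² - x - 2: f₀=-2, f₁=-2.42578125, f₂=-3.1875, f₃=-4.33203125, f₄=-6.
(h/2)·[f₀ + 2f₁ + 2f₂ + 2f₃ + f₄] = 0.125·(-27.890625) = -3.486328125.

-3.486328125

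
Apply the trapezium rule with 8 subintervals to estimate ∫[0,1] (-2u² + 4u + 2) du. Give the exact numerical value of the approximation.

h = (1 − 0)/8 = 0.125.
Nodes u₀,…,u₈ = 0, 0.125, 0.25, 0.375, 0.5, 0.625, 0.75, 0.875, 1.
f(u) = -2u² + 4u + 2: f₀=2, f₁=2.46875, f₂=2.875, f₃=3.21875, f₄=3.5, f₅=3.71875, f₆=3.875, f₇=3.96875, f₈=4.
(h/2)·[f₀ + 2f₁ + 2f₂ + 2f₃ + 2f₄ + 2f₅ + 2f₆ + 2f₇ + f₈] = 0.0625·(53.25) = 3.328125.

3.328125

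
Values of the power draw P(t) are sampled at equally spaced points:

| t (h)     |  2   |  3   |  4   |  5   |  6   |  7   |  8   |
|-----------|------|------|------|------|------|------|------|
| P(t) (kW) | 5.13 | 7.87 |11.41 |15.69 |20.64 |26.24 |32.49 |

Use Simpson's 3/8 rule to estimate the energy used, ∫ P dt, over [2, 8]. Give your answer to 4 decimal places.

h = 1, n = 6.
(3h/8)·[y₀ + 3y₁ + 3y₂ + 2y₃ + 3y₄ + 3y₅ + y₆] = 0.375·(267.48) = 100.3050.

100.3050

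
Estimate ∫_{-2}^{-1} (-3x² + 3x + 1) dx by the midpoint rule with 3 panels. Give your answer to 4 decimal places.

h = (-1 − (-2))/3 = 0.333333.
Midpoints m₁,…,m₃ = -1.833333, -1.5, -1.166667.
f(m₁)=-14.583333, f(m₂)=-10.25, f(m₃)=-6.583333.
h·[f(m₁) + f(m₂) + f(m₃)] = 0.333333·(-31.416667) = -10.4722.

-10.4722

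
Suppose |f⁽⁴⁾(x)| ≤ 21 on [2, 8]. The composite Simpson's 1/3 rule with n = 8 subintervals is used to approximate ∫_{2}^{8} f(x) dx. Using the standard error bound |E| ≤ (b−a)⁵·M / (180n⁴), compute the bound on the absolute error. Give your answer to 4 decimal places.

|E| ≤ (6)⁵·21 / (180·8⁴) = 163296/737280 = 0.2215.

0.2215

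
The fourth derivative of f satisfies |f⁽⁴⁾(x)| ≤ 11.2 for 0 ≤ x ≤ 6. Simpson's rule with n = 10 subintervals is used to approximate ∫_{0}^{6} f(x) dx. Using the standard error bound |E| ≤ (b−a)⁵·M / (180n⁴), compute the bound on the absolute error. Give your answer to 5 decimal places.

|E| ≤ (6)⁵·11.2 / (180·10⁴) = 87091.2/1800000 = 0.04838.

0.04838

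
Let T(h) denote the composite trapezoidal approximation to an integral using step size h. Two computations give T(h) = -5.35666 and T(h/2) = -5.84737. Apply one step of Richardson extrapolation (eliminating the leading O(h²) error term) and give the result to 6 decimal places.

-6.010940

R = (4·T(h/2) − T(h)) / 3 = (4·(-5.84737) − (-5.35666))/3 = (-18.03282)/3 = -6.010940.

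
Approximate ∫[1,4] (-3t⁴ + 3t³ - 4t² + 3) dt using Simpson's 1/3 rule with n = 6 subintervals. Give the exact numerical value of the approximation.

-497.625

h = (4 − 1)/6 = 0.5.
Nodes t₀,…,t₆ = 1, 1.5, 2, 2.5, 3, 3.5, 4.
f(t) = -3t⁴ + 3t³ - 4t² + 3: f₀=-1, f₁=-11.0625, f₂=-37, f₃=-92.3125, f₄=-195, f₅=-367.5625, f₆=-637.
(h/3)·[f₀ + 4f₁ + 2f₂ + 4f₃ + 2f₄ + 4f₅ + f₆] = 0.166667·(-2985.75) = -497.625.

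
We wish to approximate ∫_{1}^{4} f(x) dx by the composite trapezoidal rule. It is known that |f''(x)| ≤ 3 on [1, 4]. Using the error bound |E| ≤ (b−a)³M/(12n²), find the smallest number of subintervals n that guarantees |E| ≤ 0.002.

59

Need 81/(12n²) ≤ 0.002.
n² ≥ 81/(12·0.002) = 3375 ⇒ n ≥ 58.0948, so the smallest n is 59.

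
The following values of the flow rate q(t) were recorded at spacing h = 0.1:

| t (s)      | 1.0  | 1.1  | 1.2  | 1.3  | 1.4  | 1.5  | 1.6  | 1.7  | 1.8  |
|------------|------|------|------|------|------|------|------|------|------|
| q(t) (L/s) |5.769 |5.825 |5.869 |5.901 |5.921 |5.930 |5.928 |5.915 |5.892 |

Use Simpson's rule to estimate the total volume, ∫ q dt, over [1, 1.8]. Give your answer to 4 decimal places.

4.7127

h = 0.1, n = 8.
(h/3)·[y₀ + 4y₁ + 2y₂ + 4y₃ + 2y₄ + 4y₅ + 2y₆ + 4y₇ + y₈] = 0.033333·(141.381) = 4.7127.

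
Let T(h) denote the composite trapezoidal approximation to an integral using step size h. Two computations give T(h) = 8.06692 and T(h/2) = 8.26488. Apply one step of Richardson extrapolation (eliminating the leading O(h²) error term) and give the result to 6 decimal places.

R = (4·T(h/2) − T(h)) / 3 = (4·8.26488 − 8.06692)/3 = (24.99260)/3 = 8.330867.

8.330867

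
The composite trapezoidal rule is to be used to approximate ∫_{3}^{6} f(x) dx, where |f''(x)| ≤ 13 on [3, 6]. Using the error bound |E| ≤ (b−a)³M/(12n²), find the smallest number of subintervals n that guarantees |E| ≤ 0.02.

39

Need 351/(12n²) ≤ 0.02.
n² ≥ 351/(12·0.02) = 1462.5 ⇒ n ≥ 38.2426, so the smallest n is 39.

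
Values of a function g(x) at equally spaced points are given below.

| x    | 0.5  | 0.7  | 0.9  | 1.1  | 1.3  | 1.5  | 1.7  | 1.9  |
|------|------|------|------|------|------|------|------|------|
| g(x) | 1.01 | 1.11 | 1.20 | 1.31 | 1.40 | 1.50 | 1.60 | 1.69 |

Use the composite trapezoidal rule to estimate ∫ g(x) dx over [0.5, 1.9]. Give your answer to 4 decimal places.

h = 0.2, n = 7.
(h/2)·[y₀ + 2y₁ + 2y₂ + 2y₃ + 2y₄ + 2y₅ + 2y₆ + y₇] = 0.1·(18.94) = 1.8940.

1.8940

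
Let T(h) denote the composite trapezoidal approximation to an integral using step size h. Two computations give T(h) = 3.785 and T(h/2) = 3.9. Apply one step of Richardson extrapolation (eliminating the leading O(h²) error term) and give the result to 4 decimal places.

R = (4·T(h/2) − T(h)) / 3 = (4·3.9 − 3.785)/3 = (11.815)/3 = 3.9383.

3.9383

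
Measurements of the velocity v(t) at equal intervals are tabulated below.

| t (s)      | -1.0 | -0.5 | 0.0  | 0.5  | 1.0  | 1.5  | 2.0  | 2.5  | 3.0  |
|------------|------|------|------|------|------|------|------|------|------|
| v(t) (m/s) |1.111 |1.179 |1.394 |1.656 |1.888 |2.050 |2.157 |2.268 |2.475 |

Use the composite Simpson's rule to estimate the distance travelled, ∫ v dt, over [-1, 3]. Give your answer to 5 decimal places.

7.17933

h = 0.5, n = 8.
(h/3)·[y₀ + 4y₁ + 2y₂ + 4y₃ + 2y₄ + 4y₅ + 2y₆ + 4y₇ + y₈] = 0.166667·(43.076) = 7.17933.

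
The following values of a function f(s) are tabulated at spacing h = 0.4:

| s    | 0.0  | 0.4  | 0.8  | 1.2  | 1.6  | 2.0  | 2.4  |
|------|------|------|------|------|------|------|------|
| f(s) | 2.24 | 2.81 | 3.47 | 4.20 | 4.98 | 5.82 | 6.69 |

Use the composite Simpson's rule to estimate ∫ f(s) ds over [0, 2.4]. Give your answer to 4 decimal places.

10.2867

h = 0.4, n = 6.
(h/3)·[y₀ + 4y₁ + 2y₂ + 4y₃ + 2y₄ + 4y₅ + y₆] = 0.133333·(77.15) = 10.2867.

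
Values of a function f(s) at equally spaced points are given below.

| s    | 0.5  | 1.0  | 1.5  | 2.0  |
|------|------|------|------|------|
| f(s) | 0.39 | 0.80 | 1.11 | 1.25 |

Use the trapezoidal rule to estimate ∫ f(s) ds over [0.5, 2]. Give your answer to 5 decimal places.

h = 0.5, n = 3.
(h/2)·[y₀ + 2y₁ + 2y₂ + y₃] = 0.25·(5.46) = 1.36500.

1.36500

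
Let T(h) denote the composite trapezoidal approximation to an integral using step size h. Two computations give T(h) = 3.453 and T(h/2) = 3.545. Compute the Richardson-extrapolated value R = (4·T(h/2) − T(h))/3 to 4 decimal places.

3.5757

R = (4·T(h/2) − T(h)) / 3 = (4·3.545 − 3.453)/3 = (10.727)/3 = 3.5757.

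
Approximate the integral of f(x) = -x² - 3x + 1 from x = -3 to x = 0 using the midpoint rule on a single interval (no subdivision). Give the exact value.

9.75

M = (b−a)·f(-1.5) = 3·(3.25) = 9.75.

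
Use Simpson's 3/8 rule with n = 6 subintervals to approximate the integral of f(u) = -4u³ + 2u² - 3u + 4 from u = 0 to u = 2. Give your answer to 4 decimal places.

h = (2 − 0)/6 = 0.333333.
Nodes u₀,…,u₆ = 0, 0.333333, 0.666667, 1, 1.333333, 1.666667, 2.
f(u) = -4u³ + 2u² - 3u + 4: f₀=4, f₁=3.074074, f₂=1.703704, f₃=-1, f₄=-5.925926, f₅=-13.962963, f₆=-26.
(3h/8)·[f₀ + 3f₁ + 3f₂ + 2f₃ + 3f₄ + 3f₅ + f₆] = 0.125·(-69.333333) = -8.6667.

-8.6667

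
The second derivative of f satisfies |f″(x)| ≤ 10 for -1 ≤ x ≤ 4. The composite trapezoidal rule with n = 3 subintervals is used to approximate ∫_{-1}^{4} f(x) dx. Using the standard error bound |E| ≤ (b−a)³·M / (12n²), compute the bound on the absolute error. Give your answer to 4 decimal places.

|E| ≤ (5)³·10 / (12·3²) = 1250/108 = 11.5741.

11.5741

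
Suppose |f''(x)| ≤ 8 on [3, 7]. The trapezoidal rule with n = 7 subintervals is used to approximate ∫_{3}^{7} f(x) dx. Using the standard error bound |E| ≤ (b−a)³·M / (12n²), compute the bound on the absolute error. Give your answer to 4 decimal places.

|E| ≤ (4)³·8 / (12·7²) = 512/588 = 0.8707.

0.8707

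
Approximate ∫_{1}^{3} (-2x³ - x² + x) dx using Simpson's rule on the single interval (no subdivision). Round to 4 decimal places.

-44.6667

S = (b−a)/6 · [f(1) + 4f(2) + f(3)] = 0.333333·[(-2) + 4·(-18) + (-60)] = -44.6667.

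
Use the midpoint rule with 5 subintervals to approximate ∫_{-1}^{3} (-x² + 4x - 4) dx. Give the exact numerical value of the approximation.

h = (3 − (-1))/5 = 0.8.
Midpoints m₁,…,m₅ = -0.6, 0.2, 1, 1.8, 2.6.
f(m₁)=-6.76, f(m₂)=-3.24, f(m₃)=-1, f(m₄)=-0.04, f(m₅)=-0.36.
h·[f(m₁) + f(m₂) + f(m₃) + f(m₄) + f(m₅)] = 0.8·(-11.4) = -9.12.

-9.12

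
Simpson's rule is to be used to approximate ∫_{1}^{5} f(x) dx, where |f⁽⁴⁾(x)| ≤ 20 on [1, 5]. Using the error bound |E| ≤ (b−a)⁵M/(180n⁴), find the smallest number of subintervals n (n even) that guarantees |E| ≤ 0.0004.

Need 20480/(180n⁴) ≤ 0.0004.
n⁴ ≥ 20480/(180·0.0004) = 284444 ⇒ n ≥ 23.0940, so the smallest even n is 24. (n must be even for Simpson's rule.)

24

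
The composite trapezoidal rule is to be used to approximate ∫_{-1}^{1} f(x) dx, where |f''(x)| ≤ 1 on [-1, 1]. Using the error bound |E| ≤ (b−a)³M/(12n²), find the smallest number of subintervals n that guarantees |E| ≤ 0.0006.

Need 8/(12n²) ≤ 0.0006.
n² ≥ 8/(12·0.0006) = 1111.11 ⇒ n ≥ 33.3333, so the smallest n is 34.

34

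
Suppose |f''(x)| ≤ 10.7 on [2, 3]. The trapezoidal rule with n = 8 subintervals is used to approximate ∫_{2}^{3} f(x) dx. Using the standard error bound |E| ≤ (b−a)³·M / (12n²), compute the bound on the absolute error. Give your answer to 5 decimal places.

0.01393

|E| ≤ (1)³·10.7 / (12·8²) = 10.7/768 = 0.01393.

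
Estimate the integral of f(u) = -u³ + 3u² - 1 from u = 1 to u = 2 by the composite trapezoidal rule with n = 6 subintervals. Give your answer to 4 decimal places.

2.2431

h = (2 − 1)/6 = 0.166667.
Nodes u₀,…,u₆ = 1, 1.166667, 1.333333, 1.5, 1.666667, 1.833333, 2.
f(u) = -u³ + 3u² - 1: f₀=1, f₁=1.495370, f₂=1.962963, f₃=2.375, f₄=2.703704, f₅=2.921296, f₆=3.
(h/2)·[f₀ + 2f₁ + 2f₂ + 2f₃ + 2f₄ + 2f₅ + f₆] = 0.083333·(26.916667) = 2.2431.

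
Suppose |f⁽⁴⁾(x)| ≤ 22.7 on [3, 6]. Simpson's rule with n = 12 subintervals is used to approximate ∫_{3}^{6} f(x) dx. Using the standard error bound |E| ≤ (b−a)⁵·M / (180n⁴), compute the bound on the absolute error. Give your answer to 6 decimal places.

0.001478

|E| ≤ (3)⁵·22.7 / (180·12⁴) = 5516.1/3732480 = 0.001478.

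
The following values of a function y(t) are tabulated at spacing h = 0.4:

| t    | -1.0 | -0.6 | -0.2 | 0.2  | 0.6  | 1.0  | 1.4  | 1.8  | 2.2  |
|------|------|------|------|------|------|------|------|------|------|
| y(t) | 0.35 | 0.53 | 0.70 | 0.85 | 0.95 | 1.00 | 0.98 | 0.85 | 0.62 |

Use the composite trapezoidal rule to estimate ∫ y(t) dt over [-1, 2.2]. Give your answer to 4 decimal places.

h = 0.4, n = 8.
(h/2)·[y₀ + 2y₁ + 2y₂ + 2y₃ + 2y₄ + 2y₅ + 2y₆ + 2y₇ + y₈] = 0.2·(12.69) = 2.5380.

2.5380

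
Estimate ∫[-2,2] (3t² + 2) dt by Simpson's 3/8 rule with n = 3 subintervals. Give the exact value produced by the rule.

24

h = (2 − (-2))/3 = 1.333333.
Nodes t₀,…,t₃ = -2, -0.666667, 0.666667, 2.
f(t) = 3t² + 2: f₀=14, f₁=3.333333, f₂=3.333333, f₃=14.
(3h/8)·[f₀ + 3f₁ + 3f₂ + f₃] = 0.5·(48) = 24.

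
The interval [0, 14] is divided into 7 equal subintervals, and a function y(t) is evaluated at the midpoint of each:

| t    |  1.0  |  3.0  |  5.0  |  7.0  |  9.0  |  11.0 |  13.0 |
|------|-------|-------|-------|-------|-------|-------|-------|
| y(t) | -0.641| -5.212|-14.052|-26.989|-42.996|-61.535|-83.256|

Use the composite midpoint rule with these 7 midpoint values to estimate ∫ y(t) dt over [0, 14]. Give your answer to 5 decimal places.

-469.36200

h = 2, n = 7.
h·[y(m₁) + y(m₂) + y(m₃) + y(m₄) + y(m₅) + y(m₆) + y(m₇)] = 2·(-234.681) = -469.36200.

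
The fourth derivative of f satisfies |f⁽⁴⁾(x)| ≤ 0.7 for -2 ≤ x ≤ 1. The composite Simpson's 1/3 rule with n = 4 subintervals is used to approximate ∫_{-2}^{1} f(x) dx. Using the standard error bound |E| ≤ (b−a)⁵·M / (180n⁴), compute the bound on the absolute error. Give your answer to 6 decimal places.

0.003691

|E| ≤ (3)⁵·0.7 / (180·4⁴) = 170.1/46080 = 0.003691.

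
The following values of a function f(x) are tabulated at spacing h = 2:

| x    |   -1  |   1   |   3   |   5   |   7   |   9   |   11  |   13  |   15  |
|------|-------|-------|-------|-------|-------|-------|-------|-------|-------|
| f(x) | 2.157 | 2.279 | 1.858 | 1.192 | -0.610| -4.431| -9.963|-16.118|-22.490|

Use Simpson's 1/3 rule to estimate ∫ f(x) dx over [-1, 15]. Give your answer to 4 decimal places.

h = 2, n = 8.
(h/3)·[y₀ + 4y₁ + 2y₂ + 4y₃ + 2y₄ + 4y₅ + 2y₆ + 4y₇ + y₈] = 0.666667·(-106.075) = -70.7167.

-70.7167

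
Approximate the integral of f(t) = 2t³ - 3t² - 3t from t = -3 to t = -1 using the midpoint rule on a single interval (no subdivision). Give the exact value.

-44

M = (b−a)·f(-2) = 2·(-22) = -44.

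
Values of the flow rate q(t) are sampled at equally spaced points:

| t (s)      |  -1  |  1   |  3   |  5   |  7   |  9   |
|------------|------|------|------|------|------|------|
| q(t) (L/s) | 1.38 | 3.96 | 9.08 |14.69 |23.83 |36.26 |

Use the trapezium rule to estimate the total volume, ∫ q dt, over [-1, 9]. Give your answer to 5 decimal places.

140.76000

h = 2, n = 5.
(h/2)·[y₀ + 2y₁ + 2y₂ + 2y₃ + 2y₄ + y₅] = 1·(140.76) = 140.76000.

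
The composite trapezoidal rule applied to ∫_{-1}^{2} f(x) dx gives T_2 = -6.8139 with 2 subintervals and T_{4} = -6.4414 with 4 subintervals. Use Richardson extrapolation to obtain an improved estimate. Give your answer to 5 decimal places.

-6.31723

R = (4·T_{4} − T_2) / 3 = (4·(-6.4414) − (-6.8139))/3 = (-18.9517)/3 = -6.31723.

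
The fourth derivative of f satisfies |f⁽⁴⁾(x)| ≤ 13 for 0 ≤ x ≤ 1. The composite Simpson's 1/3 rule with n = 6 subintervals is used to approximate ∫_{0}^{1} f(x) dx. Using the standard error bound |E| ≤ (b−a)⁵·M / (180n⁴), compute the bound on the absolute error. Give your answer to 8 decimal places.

0.00005573

|E| ≤ (1)⁵·13 / (180·6⁴) = 13/233280 = 0.00005573.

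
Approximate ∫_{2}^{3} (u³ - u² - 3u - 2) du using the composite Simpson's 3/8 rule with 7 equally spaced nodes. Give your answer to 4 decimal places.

0.4167

h = (3 − 2)/6 = 0.166667.
Nodes u₀,…,u₆ = 2, 2.166667, 2.333333, 2.5, 2.666667, 2.833333, 3.
f(u) = u³ - u² - 3u - 2: f₀=-4, f₁=-3.023148, f₂=-1.740741, f₃=-0.125, f₄=1.851852, f₅=4.217593, f₆=7.
(3h/8)·[f₀ + 3f₁ + 3f₂ + 2f₃ + 3f₄ + 3f₅ + f₆] = 0.0625·(6.666667) = 0.4167.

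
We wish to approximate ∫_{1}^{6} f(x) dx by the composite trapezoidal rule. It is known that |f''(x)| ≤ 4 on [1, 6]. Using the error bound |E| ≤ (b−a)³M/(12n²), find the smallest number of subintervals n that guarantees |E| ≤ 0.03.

Need 500/(12n²) ≤ 0.03.
n² ≥ 500/(12·0.03) = 1388.89 ⇒ n ≥ 37.2678, so the smallest n is 38.

38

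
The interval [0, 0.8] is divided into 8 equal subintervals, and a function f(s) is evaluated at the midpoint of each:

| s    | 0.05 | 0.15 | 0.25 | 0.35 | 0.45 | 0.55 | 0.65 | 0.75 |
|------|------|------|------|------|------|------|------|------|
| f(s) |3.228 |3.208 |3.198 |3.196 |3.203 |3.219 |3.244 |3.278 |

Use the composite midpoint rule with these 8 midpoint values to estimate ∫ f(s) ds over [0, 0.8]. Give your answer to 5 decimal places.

2.57740

h = 0.1, n = 8.
h·[y(m₁) + y(m₂) + y(m₃) + y(m₄) + y(m₅) + y(m₆) + y(m₇) + y(m₈)] = 0.1·(25.774) = 2.57740.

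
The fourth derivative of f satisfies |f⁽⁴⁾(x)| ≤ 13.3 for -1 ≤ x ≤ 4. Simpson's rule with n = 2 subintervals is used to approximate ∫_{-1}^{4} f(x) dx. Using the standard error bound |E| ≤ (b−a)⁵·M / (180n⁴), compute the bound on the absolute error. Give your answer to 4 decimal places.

|E| ≤ (5)⁵·13.3 / (180·2⁴) = 41562.5/2880 = 14.4314.

14.4314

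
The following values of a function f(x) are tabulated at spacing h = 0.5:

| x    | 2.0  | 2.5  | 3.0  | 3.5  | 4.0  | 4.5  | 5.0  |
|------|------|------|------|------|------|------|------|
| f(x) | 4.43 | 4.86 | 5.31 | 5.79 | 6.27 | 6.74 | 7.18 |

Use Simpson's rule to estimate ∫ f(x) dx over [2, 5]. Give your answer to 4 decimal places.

17.3883

h = 0.5, n = 6.
(h/3)·[y₀ + 4y₁ + 2y₂ + 4y₃ + 2y₄ + 4y₅ + y₆] = 0.166667·(104.33) = 17.3883.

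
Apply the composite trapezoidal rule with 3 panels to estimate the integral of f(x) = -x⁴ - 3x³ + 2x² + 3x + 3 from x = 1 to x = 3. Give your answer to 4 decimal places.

-79.2757

h = (3 − 1)/3 = 0.666667.
Nodes x₀,…,x₃ = 1, 1.666667, 2.333333, 3.
f(x) = -x⁴ - 3x³ + 2x² + 3x + 3: f₀=4, f₁=-8.049383, f₂=-46.864198, f₃=-132.
(h/2)·[f₀ + 2f₁ + 2f₂ + f₃] = 0.333333·(-237.827160) = -79.2757.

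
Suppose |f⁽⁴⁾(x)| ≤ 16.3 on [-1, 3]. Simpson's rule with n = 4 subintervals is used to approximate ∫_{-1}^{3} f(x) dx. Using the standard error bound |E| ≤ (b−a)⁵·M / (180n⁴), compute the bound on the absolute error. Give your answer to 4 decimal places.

0.3622

|E| ≤ (4)⁵·16.3 / (180·4⁴) = 16691.2/46080 = 0.3622.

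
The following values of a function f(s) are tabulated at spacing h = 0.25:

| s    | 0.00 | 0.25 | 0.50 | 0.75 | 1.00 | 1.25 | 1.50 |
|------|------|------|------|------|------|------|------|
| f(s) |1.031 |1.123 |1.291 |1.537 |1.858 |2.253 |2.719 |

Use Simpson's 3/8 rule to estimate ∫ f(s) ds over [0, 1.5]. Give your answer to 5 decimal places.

2.47491

h = 0.25, n = 6.
(3h/8)·[y₀ + 3y₁ + 3y₂ + 2y₃ + 3y₄ + 3y₅ + y₆] = 0.09375·(26.399) = 2.47491.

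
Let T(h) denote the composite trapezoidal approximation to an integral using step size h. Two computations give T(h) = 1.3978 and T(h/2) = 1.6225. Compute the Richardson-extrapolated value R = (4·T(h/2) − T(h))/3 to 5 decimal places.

1.69740

R = (4·T(h/2) − T(h)) / 3 = (4·1.6225 − 1.3978)/3 = (5.0922)/3 = 1.69740.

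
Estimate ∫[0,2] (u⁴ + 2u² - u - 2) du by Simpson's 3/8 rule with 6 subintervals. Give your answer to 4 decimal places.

h = (2 − 0)/6 = 0.333333.
Nodes u₀,…,u₆ = 0, 0.333333, 0.666667, 1, 1.333333, 1.666667, 2.
f(u) = u⁴ + 2u² - u - 2: f₀=-2, f₁=-2.098765, f₂=-1.580247, f₃=0, f₄=3.382716, f₅=9.604938, f₆=20.
(3h/8)·[f₀ + 3f₁ + 3f₂ + 2f₃ + 3f₄ + 3f₅ + f₆] = 0.125·(45.925926) = 5.7407.

5.7407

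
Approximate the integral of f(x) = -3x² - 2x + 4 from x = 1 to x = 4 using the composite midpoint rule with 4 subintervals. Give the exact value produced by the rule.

h = (4 − 1)/4 = 0.75.
Midpoints m₁,…,m₄ = 1.375, 2.125, 2.875, 3.625.
f(m₁)=-4.421875, f(m₂)=-13.796875, f(m₃)=-26.546875, f(m₄)=-42.671875.
h·[f(m₁) + f(m₂) + f(m₃) + f(m₄)] = 0.75·(-87.4375) = -65.578125.

-65.578125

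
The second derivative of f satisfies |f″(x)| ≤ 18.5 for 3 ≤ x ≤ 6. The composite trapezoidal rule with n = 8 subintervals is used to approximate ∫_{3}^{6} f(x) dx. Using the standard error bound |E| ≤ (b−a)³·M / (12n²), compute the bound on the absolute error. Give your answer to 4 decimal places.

0.6504

|E| ≤ (3)³·18.5 / (12·8²) = 499.5/768 = 0.6504.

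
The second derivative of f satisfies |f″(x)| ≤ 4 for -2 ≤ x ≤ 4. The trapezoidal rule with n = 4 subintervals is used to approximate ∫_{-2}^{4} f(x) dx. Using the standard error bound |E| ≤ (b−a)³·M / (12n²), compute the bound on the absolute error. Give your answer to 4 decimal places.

4.5000

|E| ≤ (6)³·4 / (12·4²) = 864/192 = 4.5000.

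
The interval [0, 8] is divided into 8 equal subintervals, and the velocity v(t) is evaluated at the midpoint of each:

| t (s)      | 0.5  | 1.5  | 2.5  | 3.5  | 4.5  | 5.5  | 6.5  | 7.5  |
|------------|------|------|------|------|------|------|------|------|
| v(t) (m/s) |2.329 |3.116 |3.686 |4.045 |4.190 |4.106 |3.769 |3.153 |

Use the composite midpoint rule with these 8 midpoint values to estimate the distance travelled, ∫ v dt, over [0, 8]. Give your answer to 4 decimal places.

h = 1, n = 8.
h·[y(m₁) + y(m₂) + y(m₃) + y(m₄) + y(m₅) + y(m₆) + y(m₇) + y(m₈)] = 1·(28.394) = 28.3940.

28.3940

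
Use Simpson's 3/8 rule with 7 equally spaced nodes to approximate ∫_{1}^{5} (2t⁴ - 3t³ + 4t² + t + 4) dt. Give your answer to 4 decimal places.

h = (5 − 1)/6 = 0.666667.
Nodes t₀,…,t₆ = 1, 1.666667, 2.333333, 3, 3.666667, 4.333333, 5.
f(t) = 2t⁴ - 3t³ + 4t² + t + 4: f₀=8, f₁=18.320988, f₂=49.283951, f₃=124, f₄=275.061728, f₅=544.543210, f₆=984.
(3h/8)·[f₀ + 3f₁ + 3f₂ + 2f₃ + 3f₄ + 3f₅ + f₆] = 0.25·(3901.629630) = 975.4074.

975.4074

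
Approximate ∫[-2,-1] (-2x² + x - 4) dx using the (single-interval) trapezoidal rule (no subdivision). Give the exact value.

T = (b−a)/2 · [f(-2) + f(-1)] = 0.5·[(-14) + (-7)] = -10.5.

-10.5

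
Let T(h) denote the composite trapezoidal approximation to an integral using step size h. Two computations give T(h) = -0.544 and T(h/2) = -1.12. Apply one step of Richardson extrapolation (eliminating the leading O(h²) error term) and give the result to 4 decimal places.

R = (4·T(h/2) − T(h)) / 3 = (4·(-1.12) − (-0.544))/3 = (-3.936)/3 = -1.3120.

-1.3120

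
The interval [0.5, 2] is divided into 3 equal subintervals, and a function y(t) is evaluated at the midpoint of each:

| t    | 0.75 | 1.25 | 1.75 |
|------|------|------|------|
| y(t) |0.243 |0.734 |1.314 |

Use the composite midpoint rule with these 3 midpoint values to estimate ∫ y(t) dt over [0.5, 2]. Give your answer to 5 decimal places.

h = 0.5, n = 3.
h·[y(m₁) + y(m₂) + y(m₃)] = 0.5·(2.291) = 1.14550.

1.14550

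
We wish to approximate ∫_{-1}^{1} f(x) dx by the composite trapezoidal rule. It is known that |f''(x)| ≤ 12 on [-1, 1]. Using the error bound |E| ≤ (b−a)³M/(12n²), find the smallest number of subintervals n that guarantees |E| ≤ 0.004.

45

Need 96/(12n²) ≤ 0.004.
n² ≥ 96/(12·0.004) = 2000 ⇒ n ≥ 44.7214, so the smallest n is 45.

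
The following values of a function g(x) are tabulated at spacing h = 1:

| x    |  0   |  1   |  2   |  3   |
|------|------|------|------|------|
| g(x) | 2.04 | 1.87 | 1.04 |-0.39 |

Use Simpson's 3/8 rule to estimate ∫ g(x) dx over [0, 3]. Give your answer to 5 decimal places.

3.89250

h = 1, n = 3.
(3h/8)·[y₀ + 3y₁ + 3y₂ + y₃] = 0.375·(10.38) = 3.89250.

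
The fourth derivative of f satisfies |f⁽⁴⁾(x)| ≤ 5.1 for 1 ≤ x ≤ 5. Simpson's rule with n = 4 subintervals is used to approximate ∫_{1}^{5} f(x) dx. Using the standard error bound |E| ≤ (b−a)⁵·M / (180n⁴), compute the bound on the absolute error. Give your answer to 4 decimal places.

0.1133

|E| ≤ (4)⁵·5.1 / (180·4⁴) = 5222.4/46080 = 0.1133.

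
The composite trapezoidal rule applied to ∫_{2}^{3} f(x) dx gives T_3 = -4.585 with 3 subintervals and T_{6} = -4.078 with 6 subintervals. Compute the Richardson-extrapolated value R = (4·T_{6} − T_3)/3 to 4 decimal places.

R = (4·T_{6} − T_3) / 3 = (4·(-4.078) − (-4.585))/3 = (-11.727)/3 = -3.9090.

-3.9090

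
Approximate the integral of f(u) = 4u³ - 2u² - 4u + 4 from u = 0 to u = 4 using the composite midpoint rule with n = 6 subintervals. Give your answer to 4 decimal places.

194.0741

h = (4 − 0)/6 = 0.666667.
Midpoints m₁,…,m₆ = 0.333333, 1, 1.666667, 2.333333, 3, 3.666667.
f(m₁)=2.592593, f(m₂)=2, f(m₃)=10.296296, f(m₄)=34.592593, f(m₅)=82, f(m₆)=159.629630.
h·[f(m₁) + f(m₂) + f(m₃) + f(m₄) + f(m₅) + f(m₆)] = 0.666667·(291.111111) = 194.0741.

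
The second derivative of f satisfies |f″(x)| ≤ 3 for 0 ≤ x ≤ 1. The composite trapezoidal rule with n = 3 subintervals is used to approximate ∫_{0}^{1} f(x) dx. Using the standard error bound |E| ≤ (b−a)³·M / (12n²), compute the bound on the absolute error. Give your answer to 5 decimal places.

0.02778

|E| ≤ (1)³·3 / (12·3²) = 3/108 = 0.02778.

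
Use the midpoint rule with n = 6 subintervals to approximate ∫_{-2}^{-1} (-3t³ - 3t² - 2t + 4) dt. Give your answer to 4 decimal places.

11.2257

h = (-1 − (-2))/6 = 0.166667.
Midpoints m₁,…,m₆ = -1.916667, -1.75, -1.583333, -1.416667, -1.25, -1.083333.
f(m₁)=17.935764, f(m₂)=14.390625, f(m₃)=11.553819, f(m₄)=9.342014, f(m₅)=7.671875, f(m₆)=6.460069.
h·[f(m₁) + f(m₂) + f(m₃) + f(m₄) + f(m₅) + f(m₆)] = 0.166667·(67.354167) = 11.2257.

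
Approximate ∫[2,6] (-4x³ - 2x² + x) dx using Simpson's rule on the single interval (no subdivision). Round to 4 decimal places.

-1402.6667

S = (b−a)/6 · [f(2) + 4f(4) + f(6)] = 0.666667·[(-38) + 4·(-284) + (-930)] = -1402.6667.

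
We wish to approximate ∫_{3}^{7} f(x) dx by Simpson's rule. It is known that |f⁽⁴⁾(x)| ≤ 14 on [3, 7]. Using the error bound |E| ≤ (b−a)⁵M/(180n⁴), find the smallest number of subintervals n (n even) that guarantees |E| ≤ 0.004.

12

Need 14336/(180n⁴) ≤ 0.004.
n⁴ ≥ 14336/(180·0.004) = 19911.1 ⇒ n ≥ 11.8788, so the smallest even n is 12. (n must be even for Simpson's rule.)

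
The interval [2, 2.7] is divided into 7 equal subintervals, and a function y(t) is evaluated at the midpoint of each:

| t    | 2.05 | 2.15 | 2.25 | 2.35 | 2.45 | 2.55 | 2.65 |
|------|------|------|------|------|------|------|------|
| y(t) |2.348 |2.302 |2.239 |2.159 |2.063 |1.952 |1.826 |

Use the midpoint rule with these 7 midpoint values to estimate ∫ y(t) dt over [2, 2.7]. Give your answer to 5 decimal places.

h = 0.1, n = 7.
h·[y(m₁) + y(m₂) + y(m₃) + y(m₄) + y(m₅) + y(m₆) + y(m₇)] = 0.1·(14.889) = 1.48890.

1.48890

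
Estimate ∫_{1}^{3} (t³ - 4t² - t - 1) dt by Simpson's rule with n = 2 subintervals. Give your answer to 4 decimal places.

-20.6667

h = (3 − 1)/2 = 1.
Nodes t₀,…,t₂ = 1, 2, 3.
f(t) = t³ - 4t² - t - 1: f₀=-5, f₁=-11, f₂=-13.
(h/3)·[f₀ + 4f₁ + f₂] = 0.333333·(-62) = -20.6667.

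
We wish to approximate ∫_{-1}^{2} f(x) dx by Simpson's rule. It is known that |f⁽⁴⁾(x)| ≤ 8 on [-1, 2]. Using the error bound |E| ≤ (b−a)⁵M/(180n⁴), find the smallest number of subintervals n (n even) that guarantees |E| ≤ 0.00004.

24

Need 1944/(180n⁴) ≤ 0.00004.
n⁴ ≥ 1944/(180·0.00004) = 270000 ⇒ n ≥ 22.7951, so the smallest even n is 24. (n must be even for Simpson's rule.)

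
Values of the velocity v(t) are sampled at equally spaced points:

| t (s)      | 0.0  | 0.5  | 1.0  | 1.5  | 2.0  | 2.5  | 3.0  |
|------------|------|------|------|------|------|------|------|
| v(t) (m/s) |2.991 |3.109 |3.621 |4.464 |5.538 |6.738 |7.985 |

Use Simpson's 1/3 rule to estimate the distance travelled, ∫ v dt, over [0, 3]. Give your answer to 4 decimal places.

h = 0.5, n = 6.
(h/3)·[y₀ + 4y₁ + 2y₂ + 4y₃ + 2y₄ + 4y₅ + y₆] = 0.166667·(86.538) = 14.4230.

14.4230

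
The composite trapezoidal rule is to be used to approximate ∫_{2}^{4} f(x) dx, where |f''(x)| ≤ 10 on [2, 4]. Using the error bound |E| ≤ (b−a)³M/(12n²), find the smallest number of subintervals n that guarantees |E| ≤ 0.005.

Need 80/(12n²) ≤ 0.005.
n² ≥ 80/(12·0.005) = 1333.33 ⇒ n ≥ 36.5148, so the smallest n is 37.

37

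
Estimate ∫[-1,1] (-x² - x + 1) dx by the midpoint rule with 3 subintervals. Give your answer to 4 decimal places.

1.4074

h = (1 − (-1))/3 = 0.666667.
Midpoints m₁,…,m₃ = -0.666667, 0, 0.666667.
f(m₁)=1.222222, f(m₂)=1, f(m₃)=-0.111111.
h·[f(m₁) + f(m₂) + f(m₃)] = 0.666667·(2.111111) = 1.4074.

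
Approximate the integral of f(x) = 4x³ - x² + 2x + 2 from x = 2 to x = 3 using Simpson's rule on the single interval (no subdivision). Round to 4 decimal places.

S = (b−a)/6 · [f(2) + 4f(2.5) + f(3)] = 0.166667·[34 + 4·63.25 + 107] = 65.6667.

65.6667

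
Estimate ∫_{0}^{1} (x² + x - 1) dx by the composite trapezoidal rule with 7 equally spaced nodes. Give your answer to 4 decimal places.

-0.1620

h = (1 − 0)/6 = 0.166667.
Nodes x₀,…,x₆ = 0, 0.166667, 0.333333, 0.5, 0.666667, 0.833333, 1.
f(x) = x² + x - 1: f₀=-1, f₁=-0.805556, f₂=-0.555556, f₃=-0.25, f₄=0.111111, f₅=0.527778, f₆=1.
(h/2)·[f₀ + 2f₁ + 2f₂ + 2f₃ + 2f₄ + 2f₅ + f₆] = 0.083333·(-1.944444) = -0.1620.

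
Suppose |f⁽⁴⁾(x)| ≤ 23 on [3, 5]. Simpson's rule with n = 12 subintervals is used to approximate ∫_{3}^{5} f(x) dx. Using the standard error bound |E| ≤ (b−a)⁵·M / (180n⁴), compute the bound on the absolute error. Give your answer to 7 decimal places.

0.0001972

|E| ≤ (2)⁵·23 / (180·12⁴) = 736/3732480 = 0.0001972.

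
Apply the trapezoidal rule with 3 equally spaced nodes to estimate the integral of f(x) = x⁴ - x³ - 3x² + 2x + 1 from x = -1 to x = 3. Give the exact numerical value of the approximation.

32

h = (3 − (-1))/2 = 2.
Nodes x₀,…,x₂ = -1, 1, 3.
f(x) = x⁴ - x³ - 3x² + 2x + 1: f₀=-2, f₁=0, f₂=34.
(h/2)·[f₀ + 2f₁ + f₂] = 1·(32) = 32.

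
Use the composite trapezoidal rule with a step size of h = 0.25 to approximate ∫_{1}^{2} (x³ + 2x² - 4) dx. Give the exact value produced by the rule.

h = (2 − 1)/4 = 0.25.
Nodes x₀,…,x₄ = 1, 1.25, 1.5, 1.75, 2.
f(x) = x³ + 2x² - 4: f₀=-1, f₁=1.078125, f₂=3.875, f₃=7.484375, f₄=12.
(h/2)·[f₀ + 2f₁ + 2f₂ + 2f₃ + f₄] = 0.125·(35.875) = 4.484375.

4.484375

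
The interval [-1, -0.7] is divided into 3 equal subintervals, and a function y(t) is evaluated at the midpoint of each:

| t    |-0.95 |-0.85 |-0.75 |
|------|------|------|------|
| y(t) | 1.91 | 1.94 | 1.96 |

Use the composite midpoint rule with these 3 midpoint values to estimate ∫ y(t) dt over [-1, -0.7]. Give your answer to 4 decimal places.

h = 0.1, n = 3.
h·[y(m₁) + y(m₂) + y(m₃)] = 0.1·(5.81) = 0.5810.

0.5810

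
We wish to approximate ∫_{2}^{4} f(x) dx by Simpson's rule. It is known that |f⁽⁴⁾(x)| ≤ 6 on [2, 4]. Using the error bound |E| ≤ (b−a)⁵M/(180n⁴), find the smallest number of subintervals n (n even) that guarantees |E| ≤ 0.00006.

12

Need 192/(180n⁴) ≤ 0.00006.
n⁴ ≥ 192/(180·0.00006) = 17777.8 ⇒ n ≥ 11.5470, so the smallest even n is 12. (n must be even for Simpson's rule.)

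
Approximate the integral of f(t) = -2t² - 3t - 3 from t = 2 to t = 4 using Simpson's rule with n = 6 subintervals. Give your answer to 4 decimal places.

-61.3333

h = (4 − 2)/6 = 0.333333.
Nodes t₀,…,t₆ = 2, 2.333333, 2.666667, 3, 3.333333, 3.666667, 4.
f(t) = -2t² - 3t - 3: f₀=-17, f₁=-20.888889, f₂=-25.222222, f₃=-30, f₄=-35.222222, f₅=-40.888889, f₆=-47.
(h/3)·[f₀ + 4f₁ + 2f₂ + 4f₃ + 2f₄ + 4f₅ + f₆] = 0.111111·(-552) = -61.3333.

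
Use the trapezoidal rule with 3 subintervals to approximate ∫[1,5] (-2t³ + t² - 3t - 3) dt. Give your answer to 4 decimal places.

h = (5 − 1)/3 = 1.333333.
Nodes t₀,…,t₃ = 1, 2.333333, 3.666667, 5.
f(t) = -2t³ + t² - 3t - 3: f₀=-7, f₁=-29.962963, f₂=-99.148148, f₃=-243.
(h/2)·[f₀ + 2f₁ + 2f₂ + f₃] = 0.666667·(-508.222222) = -338.8148.

-338.8148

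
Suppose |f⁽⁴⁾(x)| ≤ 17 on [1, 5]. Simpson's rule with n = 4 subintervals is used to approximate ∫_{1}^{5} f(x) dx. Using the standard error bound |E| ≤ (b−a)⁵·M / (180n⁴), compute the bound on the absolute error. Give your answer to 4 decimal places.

0.3778

|E| ≤ (4)⁵·17 / (180·4⁴) = 17408/46080 = 0.3778.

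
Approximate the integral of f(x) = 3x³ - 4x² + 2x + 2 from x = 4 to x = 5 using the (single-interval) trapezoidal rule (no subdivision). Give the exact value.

T = (b−a)/2 · [f(4) + f(5)] = 0.5·[138 + 287] = 212.5.

212.5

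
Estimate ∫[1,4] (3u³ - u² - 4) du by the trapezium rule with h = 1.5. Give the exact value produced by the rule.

182.4375

h = (4 − 1)/2 = 1.5.
Nodes u₀,…,u₂ = 1, 2.5, 4.
f(u) = 3u³ - u² - 4: f₀=-2, f₁=36.625, f₂=172.
(h/2)·[f₀ + 2f₁ + f₂] = 0.75·(243.25) = 182.4375.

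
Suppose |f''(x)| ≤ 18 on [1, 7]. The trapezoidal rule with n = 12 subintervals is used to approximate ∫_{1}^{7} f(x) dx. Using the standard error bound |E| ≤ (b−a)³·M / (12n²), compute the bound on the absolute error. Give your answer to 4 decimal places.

2.2500

|E| ≤ (6)³·18 / (12·12²) = 3888/1728 = 2.2500.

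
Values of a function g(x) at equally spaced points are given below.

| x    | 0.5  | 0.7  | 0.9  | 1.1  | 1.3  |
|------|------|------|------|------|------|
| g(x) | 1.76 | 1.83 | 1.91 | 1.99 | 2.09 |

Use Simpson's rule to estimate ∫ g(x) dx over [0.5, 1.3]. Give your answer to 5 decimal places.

h = 0.2, n = 4.
(h/3)·[y₀ + 4y₁ + 2y₂ + 4y₃ + y₄] = 0.066667·(22.95) = 1.53000.

1.53000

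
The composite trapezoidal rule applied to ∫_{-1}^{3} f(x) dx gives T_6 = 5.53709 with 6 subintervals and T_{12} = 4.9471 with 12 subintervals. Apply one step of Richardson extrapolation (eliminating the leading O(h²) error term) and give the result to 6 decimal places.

R = (4·T_{12} − T_6) / 3 = (4·4.9471 − 5.53709)/3 = (14.25131)/3 = 4.750437.

4.750437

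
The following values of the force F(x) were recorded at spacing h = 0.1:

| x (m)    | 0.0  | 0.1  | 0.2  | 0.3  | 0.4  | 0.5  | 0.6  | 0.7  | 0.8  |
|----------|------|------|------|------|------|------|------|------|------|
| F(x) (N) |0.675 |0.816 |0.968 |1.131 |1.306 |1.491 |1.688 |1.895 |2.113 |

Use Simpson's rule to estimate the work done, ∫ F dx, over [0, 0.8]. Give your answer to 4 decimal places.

1.0681

h = 0.1, n = 8.
(h/3)·[y₀ + 4y₁ + 2y₂ + 4y₃ + 2y₄ + 4y₅ + 2y₆ + 4y₇ + y₈] = 0.033333·(32.044) = 1.0681.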